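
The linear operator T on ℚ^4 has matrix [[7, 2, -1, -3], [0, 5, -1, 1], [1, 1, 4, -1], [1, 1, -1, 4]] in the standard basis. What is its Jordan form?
J = [[5, 1, 0, 0], [0, 5, 0, 0], [0, 0, 5, 1], [0, 0, 0, 5]]

The characteristic polynomial is det(xI - A) = (x - 5)^4, so the eigenvalues are 5 (algebraic multiplicity 4).

For λ = 5: rank(A - 5I) = 2, rank((A - 5I)^2) = 0. The eigenspace has dimension 4 - 2 = 2, so there are 2 Jordan blocks; the rank sequence gives block sizes [2, 2].

Assembling the blocks gives the Jordan form J above.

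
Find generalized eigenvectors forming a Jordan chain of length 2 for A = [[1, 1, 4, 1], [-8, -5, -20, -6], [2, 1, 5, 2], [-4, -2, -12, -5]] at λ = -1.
We seek v_1 ∈ ker((A + I)^2) \ ker(A + I), then set v_{i+1} = (A + I) v_i.

One such chain is v_1 = [[-1, 5, -1, 2]]^T, v_2 = [[1, -4, 1, -2]]^T. Check: (A + I) v_2 = [[0, 0, 0, 0]]^T = 0.

v_1 = [[-1, 5, -1, 2]]^T, v_2 = [[1, -4, 1, -2]]^T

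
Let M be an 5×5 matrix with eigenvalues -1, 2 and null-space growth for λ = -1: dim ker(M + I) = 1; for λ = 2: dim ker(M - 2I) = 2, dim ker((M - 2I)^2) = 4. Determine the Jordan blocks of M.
λ = -1: successive nullity increments [1] count blocks of size ≥ k; block sizes are [1].
λ = 2: successive nullity increments [2, 2] count blocks of size ≥ k; block sizes are [2, 2].

Jordan blocks: (-1, 1), (2, 2), (2, 2)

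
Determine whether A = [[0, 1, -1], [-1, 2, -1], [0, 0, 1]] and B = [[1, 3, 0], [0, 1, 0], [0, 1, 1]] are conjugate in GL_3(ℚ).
Yes.

Two matrices over a field are similar if and only if they have the same invariant factors.

Both A and B have characteristic polynomial (x - 1)^3 and minimal polynomial (x - 1)^2. Computing further, both have invariant factors x - 1, (x - 1)^2. Hence A and B are similar.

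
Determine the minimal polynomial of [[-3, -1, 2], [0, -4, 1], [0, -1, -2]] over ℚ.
m_A(x) = (x + 3)^3

The characteristic polynomial factors as (x + 3)^3. The minimal polynomial is ∏(x - λ)^{k_λ} where k_λ is the size of the largest Jordan block at λ.

For λ = -3: rank(A + 3I) = 2, and the largest Jordan block has size 3 (the smallest k with rank((A + 3I)^k) = rank((A + 3I)^(k+1))).

So m_A(x) = (x + 3)^3.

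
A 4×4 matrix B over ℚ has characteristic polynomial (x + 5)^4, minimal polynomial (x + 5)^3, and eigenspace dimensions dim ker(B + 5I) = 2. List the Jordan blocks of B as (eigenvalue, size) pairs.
λ = -5: algebraic multiplicity 4 (exponent in χ_B), largest block size 3 (exponent in m_B), 2 blocks (geometric multiplicity). These force block sizes [3, 1].

Jordan blocks: (-5, 3), (-5, 1)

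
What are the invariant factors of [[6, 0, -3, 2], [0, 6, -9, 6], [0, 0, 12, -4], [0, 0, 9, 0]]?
x - 6, x - 6, (x - 6)^2

The Jordan structure of A has elementary divisors (x - 6)^2, (x - 6), (x - 6). Arranging the block sizes at each eigenvalue in decreasing order and taking row products gives the invariant factors.

Invariant factors (smallest first, each dividing the next): x - 6, x - 6, (x - 6)^2.

Check: the last factor (x - 6)^2 is the minimal polynomial, and the product (x - 6)^4 is the characteristic polynomial.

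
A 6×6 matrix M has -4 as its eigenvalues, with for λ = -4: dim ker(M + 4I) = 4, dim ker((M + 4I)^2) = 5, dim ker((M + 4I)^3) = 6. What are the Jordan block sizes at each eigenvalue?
Jordan blocks: (-4, 3), (-4, 1), (-4, 1), (-4, 1)

λ = -4: successive nullity increments [4, 1, 1] count blocks of size ≥ k; block sizes are [3, 1, 1, 1].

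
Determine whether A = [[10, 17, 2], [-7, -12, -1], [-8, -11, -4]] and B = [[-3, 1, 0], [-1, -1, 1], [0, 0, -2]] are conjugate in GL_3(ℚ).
Yes.

Two matrices over a field are similar if and only if they have the same invariant factors.

Both A and B have characteristic polynomial (x + 2)^3 and minimal polynomial (x + 2)^3. Computing further, both have invariant factors (x + 2)^3. Hence A and B are similar.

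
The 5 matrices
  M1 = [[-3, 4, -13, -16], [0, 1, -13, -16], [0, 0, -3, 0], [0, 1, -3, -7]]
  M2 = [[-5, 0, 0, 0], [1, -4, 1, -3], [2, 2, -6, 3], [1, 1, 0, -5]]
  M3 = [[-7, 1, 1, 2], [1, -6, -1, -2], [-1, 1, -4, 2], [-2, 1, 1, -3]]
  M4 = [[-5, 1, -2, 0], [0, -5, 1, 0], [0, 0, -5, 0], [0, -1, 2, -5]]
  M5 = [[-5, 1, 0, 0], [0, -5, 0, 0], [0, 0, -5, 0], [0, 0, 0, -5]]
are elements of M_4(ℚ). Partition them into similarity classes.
Characteristic polynomials: χ_{M1} = (x + 3)^4, χ_{M2} = (x + 5)^4, χ_{M3} = (x + 5)^4, χ_{M4} = (x + 5)^4, χ_{M5} = (x + 5)^4.

{M1}: invariant factors x + 3, (x + 3)^3.

{M2, M3, M4}: invariant factors x + 5, (x + 5)^3.

{M5}: invariant factors x + 5, x + 5, (x + 5)^2.

Matrices are similar if and only if their invariant-factor lists agree; the partition into similarity classes is {M1}, {M2, M3, M4}, {M5}.

3 classes: {M1}, {M2, M3, M4}, {M5}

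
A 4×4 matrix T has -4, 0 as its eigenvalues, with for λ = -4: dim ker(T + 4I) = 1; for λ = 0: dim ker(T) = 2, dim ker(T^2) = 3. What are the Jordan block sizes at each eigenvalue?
λ = -4: successive nullity increments [1] count blocks of size ≥ k; block sizes are [1].
λ = 0: successive nullity increments [2, 1] count blocks of size ≥ k; block sizes are [2, 1].

Jordan blocks: (-4, 1), (0, 2), (0, 1)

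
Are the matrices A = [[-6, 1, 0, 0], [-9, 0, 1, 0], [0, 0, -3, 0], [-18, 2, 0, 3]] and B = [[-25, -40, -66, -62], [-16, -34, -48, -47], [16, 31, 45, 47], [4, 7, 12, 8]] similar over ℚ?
Both have characteristic polynomial (x - 3)(x + 3)^3, but the minimal polynomial of A is (x - 3)(x + 3)^3 while the minimal polynomial of B is (x - 3)(x + 3)^2. The minimal polynomial is a similarity invariant, so A and B are not similar.

No.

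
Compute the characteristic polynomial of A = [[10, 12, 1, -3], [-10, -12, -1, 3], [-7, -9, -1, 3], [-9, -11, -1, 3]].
xI - A = [[x - 10, -12, -1, 3], [10, x + 12, 1, -3], [7, 9, x + 1, -3], [9, 11, 1, x - 3]].

Expanding det(xI - A) along the first row:
det(xI - A) = + (x - 10)·det([[x + 12, 1, -3], [9, x + 1, -3], [11, 1, x - 3]]) - (-12)·det([[10, 1, -3], [7, x + 1, -3], [9, 1, x - 3]]) + (-1)·det([[10, x + 12, -3], [7, 9, -3], [9, 11, x - 3]]) - (3)·det([[10, x + 12, 1], [7, 9, x + 1], [9, 11, 1]]).

Evaluating gives χ_A(x) = x^4.

χ_A(x) = x^4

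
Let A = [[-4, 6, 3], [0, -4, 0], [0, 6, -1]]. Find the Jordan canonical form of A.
J = [[-4, 0, 0], [0, -4, 0], [0, 0, -1]]

The characteristic polynomial is det(xI - A) = (x + 1)(x + 4)^2, so the eigenvalues are -4 (algebraic multiplicity 2), -1 (algebraic multiplicity 1).

For λ = -4: rank(A + 4I) = 1. The eigenspace has dimension 3 - 1 = 2, so there are 2 Jordan blocks; the rank sequence gives block sizes [1, 1].

For λ = -1: algebraic multiplicity 1 gives one 1×1 block.

Assembling the blocks gives the Jordan form J above.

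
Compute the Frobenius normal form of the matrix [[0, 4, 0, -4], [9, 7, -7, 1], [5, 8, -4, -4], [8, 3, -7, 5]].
R = [[0, 4, 0, 0], [1, 4, 0, 0], [0, 0, 0, 4], [0, 0, 1, 4]]

The invariant factors of A (the non-unit diagonal entries of the Smith normal form of xI - A over ℚ[x]) are x^2 - 4x - 4, x^2 - 4x - 4, each dividing the next. The characteristic polynomial is their product, (x^2 - 4x - 4)^2.

The rational canonical form is the block-diagonal matrix of companion matrices C(f_i):
R = [[0, 4, 0, 0], [1, 4, 0, 0], [0, 0, 0, 4], [0, 0, 1, 4]].

Note the characteristic polynomial does not split into linear factors over ℚ, so A has no Jordan form over ℚ; the rational canonical form exists over any field.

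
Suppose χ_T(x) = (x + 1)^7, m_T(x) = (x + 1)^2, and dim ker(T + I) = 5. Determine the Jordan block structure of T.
λ = -1: algebraic multiplicity 7 (exponent in χ_T), largest block size 2 (exponent in m_T), 5 blocks (geometric multiplicity). These force block sizes [2, 2, 1, 1, 1].

Jordan blocks: (-1, 2), (-1, 2), (-1, 1), (-1, 1), (-1, 1)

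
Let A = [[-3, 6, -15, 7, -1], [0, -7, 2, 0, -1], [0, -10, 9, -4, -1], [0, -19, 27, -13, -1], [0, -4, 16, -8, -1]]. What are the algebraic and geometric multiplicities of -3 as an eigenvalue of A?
The characteristic polynomial is (x + 3)^5, so the factor x + 3 appears with exponent 5: the algebraic multiplicity is 5.

rank(A + 3I) = 3, so the eigenspace has dimension 5 - 3 = 2: the geometric multiplicity is 2.

Since 2 < 5, A is not diagonalizable.

algebraic multiplicity 5, geometric multiplicity 2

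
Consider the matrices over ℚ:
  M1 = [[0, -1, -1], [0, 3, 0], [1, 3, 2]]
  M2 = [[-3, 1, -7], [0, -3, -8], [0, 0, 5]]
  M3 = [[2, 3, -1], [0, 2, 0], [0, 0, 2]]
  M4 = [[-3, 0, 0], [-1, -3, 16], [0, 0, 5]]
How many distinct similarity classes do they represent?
3 classes: {M1}, {M2, M4}, {M3}

Characteristic polynomials: χ_{M1} = (x - 3)(x - 1)^2, χ_{M2} = (x - 5)(x + 3)^2, χ_{M3} = (x - 2)^3, χ_{M4} = (x - 5)(x + 3)^2.

{M1}: invariant factors (x - 3)(x - 1)^2.

{M2, M4}: invariant factors (x - 5)(x + 3)^2.

{M3}: invariant factors x - 2, (x - 2)^2.

Matrices are similar if and only if their invariant-factor lists agree; the partition into similarity classes is {M1}, {M2, M4}, {M3}.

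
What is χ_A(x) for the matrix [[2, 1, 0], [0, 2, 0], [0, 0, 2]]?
xI - A = [[x - 2, -1, 0], [0, x - 2, 0], [0, 0, x - 2]].

Expanding det(xI - A) along the first row:
det(xI - A) = + (x - 2)·det([[x - 2, 0], [0, x - 2]]) - (-1)·det([[0, 0], [0, x - 2]]) + (0)·det([[0, x - 2], [0, 0]]).

Evaluating gives χ_A(x) = x^3 - 6x^2 + 12x - 8 = (x - 2)^3.

χ_A(x) = (x - 2)^3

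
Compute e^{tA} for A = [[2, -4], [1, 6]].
e^{tA} = [[(1 - 2*t)*e^{4*t}, -4*t*e^{4*t}], [t*e^{4*t}, (2*t + 1)*e^{4*t}]]

A has Jordan form J = [[4, 1], [0, 4]] with A = PJP^{-1}, so e^{tA} = P e^{tJ} P^{-1}.

For a Jordan block J_k(λ), e^{tJ_k(λ)} = e^{λt} · (I + tN + t^2 N^2/2! + ... + t^{k-1} N^{k-1}/(k-1)!) where N is the nilpotent superdiagonal part.

Assembling the blocks and conjugating back gives the entries of e^{tA} as shown above.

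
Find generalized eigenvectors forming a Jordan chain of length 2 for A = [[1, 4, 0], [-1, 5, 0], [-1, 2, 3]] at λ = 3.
v_1 = [[3, 2, 1]]^T, v_2 = [[2, 1, 1]]^T

We seek v_1 ∈ ker((A - 3I)^2) \ ker(A - 3I), then set v_{i+1} = (A - 3I) v_i.

One such chain is v_1 = [[3, 2, 1]]^T, v_2 = [[2, 1, 1]]^T. Check: (A - 3I) v_2 = [[0, 0, 0]]^T = 0.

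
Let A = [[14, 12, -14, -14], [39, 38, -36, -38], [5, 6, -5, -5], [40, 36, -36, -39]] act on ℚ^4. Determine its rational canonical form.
R = [[0, 0, 0, -24], [1, 0, 0, -38], [0, 1, 0, -5], [0, 0, 1, 8]]

The invariant factors of A (the non-unit diagonal entries of the Smith normal form of xI - A over ℚ[x]) are (x - 6)(x - 4)(x + 1)^2, each dividing the next. The characteristic polynomial is their product, (x - 6)(x - 4)(x + 1)^2.

The rational canonical form is the block-diagonal matrix of companion matrices C(f_i):
R = [[0, 0, 0, -24], [1, 0, 0, -38], [0, 1, 0, -5], [0, 0, 1, 8]].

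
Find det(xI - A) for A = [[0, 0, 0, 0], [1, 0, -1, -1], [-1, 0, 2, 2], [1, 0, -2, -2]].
χ_A(x) = x^4

xI - A = [[x, 0, 0, 0], [-1, x, 1, 1], [1, 0, x - 2, -2], [-1, 0, 2, x + 2]].

Expanding det(xI - A) along the first row:
det(xI - A) = + (x)·det([[x, 1, 1], [0, x - 2, -2], [0, 2, x + 2]]) - (0)·det([[-1, 1, 1], [1, x - 2, -2], [-1, 2, x + 2]]) + (0)·det([[-1, x, 1], [1, 0, -2], [-1, 0, x + 2]]) - (0)·det([[-1, x, 1], [1, 0, x - 2], [-1, 0, 2]]).

Evaluating gives χ_A(x) = x^4.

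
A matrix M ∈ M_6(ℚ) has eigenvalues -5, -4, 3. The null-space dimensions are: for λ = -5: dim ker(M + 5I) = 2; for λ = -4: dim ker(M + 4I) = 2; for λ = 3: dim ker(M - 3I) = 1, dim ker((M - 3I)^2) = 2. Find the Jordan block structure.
λ = -5: successive nullity increments [2] count blocks of size ≥ k; block sizes are [1, 1].
λ = -4: successive nullity increments [2] count blocks of size ≥ k; block sizes are [1, 1].
λ = 3: successive nullity increments [1, 1] count blocks of size ≥ k; block sizes are [2].

Jordan blocks: (-5, 1), (-5, 1), (-4, 1), (-4, 1), (3, 2)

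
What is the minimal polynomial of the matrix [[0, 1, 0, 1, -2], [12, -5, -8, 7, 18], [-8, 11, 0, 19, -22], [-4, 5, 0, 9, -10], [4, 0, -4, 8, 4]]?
The characteristic polynomial factors as x^3(x - 4)^2. The minimal polynomial is ∏(x - λ)^{k_λ} where k_λ is the size of the largest Jordan block at λ.

For λ = 0: rank(A) = 3, and the largest Jordan block has size 2 (the smallest k with rank(A^k) = rank(A^(k+1))).
For λ = 4: rank(A - 4I) = 3, and the largest Jordan block has size 1 (the smallest k with rank((A - 4I)^k) = rank((A - 4I)^(k+1))).

So m_A(x) = x^2(x - 4).

m_A(x) = x^2(x - 4)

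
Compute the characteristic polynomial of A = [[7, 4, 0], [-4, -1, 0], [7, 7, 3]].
xI - A = [[x - 7, -4, 0], [4, x + 1, 0], [-7, -7, x - 3]].

Expanding det(xI - A) along the first row:
det(xI - A) = + (x - 7)·det([[x + 1, 0], [-7, x - 3]]) - (-4)·det([[4, 0], [-7, x - 3]]) + (0)·det([[4, x + 1], [-7, -7]]).

Evaluating gives χ_A(x) = x^3 - 9x^2 + 27x - 27 = (x - 3)^3.

χ_A(x) = (x - 3)^3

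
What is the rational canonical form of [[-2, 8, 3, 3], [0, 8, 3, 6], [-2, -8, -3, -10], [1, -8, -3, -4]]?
The invariant factors of A (the non-unit diagonal entries of the Smith normal form of xI - A over ℚ[x]) are x + 1, x(x - 1)(x + 1), each dividing the next. The characteristic polynomial is their product, x(x - 1)(x + 1)^2.

The rational canonical form is the block-diagonal matrix of companion matrices C(f_i):
R = [[-1, 0, 0, 0], [0, 0, 0, 0], [0, 1, 0, 1], [0, 0, 1, 0]].

R = [[-1, 0, 0, 0], [0, 0, 0, 0], [0, 1, 0, 1], [0, 0, 1, 0]]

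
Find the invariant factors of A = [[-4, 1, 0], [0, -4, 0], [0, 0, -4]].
x + 4, (x + 4)^2

The Jordan structure of A has elementary divisors (x + 4)^2, (x + 4). Arranging the block sizes at each eigenvalue in decreasing order and taking row products gives the invariant factors.

Invariant factors (smallest first, each dividing the next): x + 4, (x + 4)^2.

Check: the last factor (x + 4)^2 is the minimal polynomial, and the product (x + 4)^3 is the characteristic polynomial.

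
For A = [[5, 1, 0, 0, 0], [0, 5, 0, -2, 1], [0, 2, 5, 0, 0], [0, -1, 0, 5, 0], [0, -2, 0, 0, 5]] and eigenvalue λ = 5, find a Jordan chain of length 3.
v_1 = [[2, 0, 0, 0, 1]]^T, v_2 = [[0, 1, 0, 0, 0]]^T, v_3 = [[1, 0, 2, -1, -2]]^T

We seek v_1 ∈ ker((A - 5I)^3) \ ker((A - 5I)^2), then set v_{i+1} = (A - 5I) v_i.

One such chain is v_1 = [[2, 0, 0, 0, 1]]^T, v_2 = [[0, 1, 0, 0, 0]]^T, v_3 = [[1, 0, 2, -1, -2]]^T. Check: (A - 5I) v_3 = [[0, 0, 0, 0, 0]]^T = 0.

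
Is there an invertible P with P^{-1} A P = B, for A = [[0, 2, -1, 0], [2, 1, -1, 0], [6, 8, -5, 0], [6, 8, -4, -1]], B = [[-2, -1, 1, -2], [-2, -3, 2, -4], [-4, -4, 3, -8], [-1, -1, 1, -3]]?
No.

Both have characteristic polynomial (x + 1)^3(x + 2), but the minimal polynomial of A is (x + 1)^2(x + 2) while the minimal polynomial of B is (x + 1)(x + 2). The minimal polynomial is a similarity invariant, so A and B are not similar.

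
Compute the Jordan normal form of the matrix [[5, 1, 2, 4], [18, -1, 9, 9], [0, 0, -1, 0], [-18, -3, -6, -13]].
The characteristic polynomial is det(xI - A) = (x + 1)^2(x + 4)^2, so the eigenvalues are -4 (algebraic multiplicity 2), -1 (algebraic multiplicity 2).

For λ = -4: rank(A + 4I) = 3, rank((A + 4I)^2) = 2. The eigenspace has dimension 4 - 3 = 1, so there is 1 Jordan block; the rank sequence gives block sizes [2].

For λ = -1: rank(A + I) = 2. The eigenspace has dimension 4 - 2 = 2, so there are 2 Jordan blocks; the rank sequence gives block sizes [1, 1].

Assembling the blocks gives the Jordan form J above.

J = [[-4, 1, 0, 0], [0, -4, 0, 0], [0, 0, -1, 0], [0, 0, 0, -1]]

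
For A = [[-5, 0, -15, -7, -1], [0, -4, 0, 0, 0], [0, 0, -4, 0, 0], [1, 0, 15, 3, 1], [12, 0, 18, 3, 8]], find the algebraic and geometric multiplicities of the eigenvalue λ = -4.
algebraic multiplicity 3, geometric multiplicity 3

The characteristic polynomial is (x - 5)^2(x + 4)^3, so the factor x + 4 appears with exponent 3: the algebraic multiplicity is 3.

rank(A + 4I) = 2, so the eigenspace has dimension 5 - 2 = 3: the geometric multiplicity is 3.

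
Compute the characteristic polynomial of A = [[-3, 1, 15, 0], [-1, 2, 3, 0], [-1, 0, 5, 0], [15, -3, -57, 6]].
xI - A = [[x + 3, -1, -15, 0], [1, x - 2, -3, 0], [1, 0, x - 5, 0], [-15, 3, 57, x - 6]].

Expanding det(xI - A) along the first row:
det(xI - A) = + (x + 3)·det([[x - 2, -3, 0], [0, x - 5, 0], [3, 57, x - 6]]) - (-1)·det([[1, -3, 0], [1, x - 5, 0], [-15, 57, x - 6]]) + (-15)·det([[1, x - 2, 0], [1, 0, 0], [-15, 3, x - 6]]) - (0)·det([[1, x - 2, -3], [1, 0, x - 5], [-15, 3, 57]]).

Evaluating gives χ_A(x) = x^4 - 10x^3 + 29x^2 - 32x + 12 = (x - 6)(x - 2)(x - 1)^2.

χ_A(x) = (x - 6)(x - 2)(x - 1)^2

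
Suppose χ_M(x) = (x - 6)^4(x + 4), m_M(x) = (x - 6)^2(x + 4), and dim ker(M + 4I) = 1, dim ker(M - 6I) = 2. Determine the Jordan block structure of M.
λ = -4: algebraic multiplicity 1 (exponent in χ_M), largest block size 1 (exponent in m_M), 1 block (geometric multiplicity). This forces block sizes [1].
λ = 6: algebraic multiplicity 4 (exponent in χ_M), largest block size 2 (exponent in m_M), 2 blocks (geometric multiplicity). These force block sizes [2, 2].

Jordan blocks: (-4, 1), (6, 2), (6, 2)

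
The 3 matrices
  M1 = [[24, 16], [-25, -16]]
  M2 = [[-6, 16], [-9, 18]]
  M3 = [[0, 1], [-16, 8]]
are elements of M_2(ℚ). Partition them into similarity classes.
Characteristic polynomials: χ_{M1} = (x - 4)^2, χ_{M2} = (x - 6)^2, χ_{M3} = (x - 4)^2.

{M1, M3}: invariant factors (x - 4)^2.

{M2}: invariant factors (x - 6)^2.

Matrices are similar if and only if their invariant-factor lists agree; the partition into similarity classes is {M1, M3}, {M2}.

2 classes: {M1, M3}, {M2}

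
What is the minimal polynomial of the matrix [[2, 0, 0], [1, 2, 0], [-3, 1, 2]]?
m_A(x) = (x - 2)^3

The characteristic polynomial factors as (x - 2)^3. The minimal polynomial is ∏(x - λ)^{k_λ} where k_λ is the size of the largest Jordan block at λ.

For λ = 2: rank(A - 2I) = 2, and the largest Jordan block has size 3 (the smallest k with rank((A - 2I)^k) = rank((A - 2I)^(k+1))).

So m_A(x) = (x - 2)^3.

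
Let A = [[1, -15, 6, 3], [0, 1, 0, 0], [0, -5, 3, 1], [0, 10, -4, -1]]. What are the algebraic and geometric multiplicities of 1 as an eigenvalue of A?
The characteristic polynomial is (x - 1)^4, so the factor x - 1 appears with exponent 4: the algebraic multiplicity is 4.

rank(A - I) = 1, so the eigenspace has dimension 4 - 1 = 3: the geometric multiplicity is 3.

Since 3 < 4, A is not diagonalizable.

algebraic multiplicity 4, geometric multiplicity 3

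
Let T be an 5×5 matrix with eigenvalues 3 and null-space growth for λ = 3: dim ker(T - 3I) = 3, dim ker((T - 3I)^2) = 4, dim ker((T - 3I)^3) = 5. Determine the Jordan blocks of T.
Jordan blocks: (3, 3), (3, 1), (3, 1)

λ = 3: successive nullity increments [3, 1, 1] count blocks of size ≥ k; block sizes are [3, 1, 1].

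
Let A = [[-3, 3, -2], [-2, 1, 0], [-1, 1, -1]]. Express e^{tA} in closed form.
A has Jordan form J = [[-1, 1, 0], [0, -1, 1], [0, 0, -1]] with A = PJP^{-1}, so e^{tA} = P e^{tJ} P^{-1}.

For a Jordan block J_k(λ), e^{tJ_k(λ)} = e^{λt} · (I + tN + t^2 N^2/2! + ... + t^{k-1} N^{k-1}/(k-1)!) where N is the nilpotent superdiagonal part.

Assembling the blocks and conjugating back gives the entries of e^{tA} as shown above.

e^{tA} = [[(1 - 2*t)*e^{-t}, t*(3 - t)*e^{-t}, 2*t*(t - 1)*e^{-t}], [-2*t*e^{-t}, (-t^2 + 2*t + 1)*e^{-t}, 2*t^2*e^{-t}], [-t*e^{-t}, t*(2 - t)*e^{-t}/2, (t^2 + 1)*e^{-t}]]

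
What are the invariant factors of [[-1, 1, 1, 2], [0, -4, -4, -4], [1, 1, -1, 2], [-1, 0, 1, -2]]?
(x + 2)^2, (x + 2)^2

The Jordan structure of A has elementary divisors (x + 2)^2, (x + 2)^2. Arranging the block sizes at each eigenvalue in decreasing order and taking row products gives the invariant factors.

Invariant factors (smallest first, each dividing the next): (x + 2)^2, (x + 2)^2.

Check: the last factor (x + 2)^2 is the minimal polynomial, and the product (x + 2)^4 is the characteristic polynomial.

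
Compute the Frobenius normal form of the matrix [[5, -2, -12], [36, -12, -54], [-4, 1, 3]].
The invariant factors of A (the non-unit diagonal entries of the Smith normal form of xI - A over ℚ[x]) are x + 3, (x - 2)(x + 3), each dividing the next. The characteristic polynomial is their product, (x - 2)(x + 3)^2.

The rational canonical form is the block-diagonal matrix of companion matrices C(f_i):
R = [[-3, 0, 0], [0, 0, 6], [0, 1, -1]].

R = [[-3, 0, 0], [0, 0, 6], [0, 1, -1]]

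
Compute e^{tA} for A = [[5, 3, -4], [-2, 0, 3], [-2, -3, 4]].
A has Jordan form J = [[3, 1, 0], [0, 3, 1], [0, 0, 3]] with A = PJP^{-1}, so e^{tA} = P e^{tJ} P^{-1}.

For a Jordan block J_k(λ), e^{tJ_k(λ)} = e^{λt} · (I + tN + t^2 N^2/2! + ... + t^{k-1} N^{k-1}/(k-1)!) where N is the nilpotent superdiagonal part.

Assembling the blocks and conjugating back gives the entries of e^{tA} as shown above.

e^{tA} = [[(3*t^2 + 2*t + 1)*e^{3*t}, 3*t*(3*t + 2)*e^{3*t}/2, t*(-3*t - 8)*e^{3*t}/2], [2*t*(-t - 1)*e^{3*t}, (-3*t^2 - 3*t + 1)*e^{3*t}, t*(t + 3)*e^{3*t}], [-2*t*e^{3*t}, -3*t*e^{3*t}, (t + 1)*e^{3*t}]]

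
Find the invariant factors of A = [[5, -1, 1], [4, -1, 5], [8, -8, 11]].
The Jordan structure of A has elementary divisors (x - 5)^3. Arranging the block sizes at each eigenvalue in decreasing order and taking row products gives the invariant factors.

Invariant factors (smallest first, each dividing the next): (x - 5)^3.

Check: the last factor (x - 5)^3 is the minimal polynomial, and the product (x - 5)^3 is the characteristic polynomial.

(x - 5)^3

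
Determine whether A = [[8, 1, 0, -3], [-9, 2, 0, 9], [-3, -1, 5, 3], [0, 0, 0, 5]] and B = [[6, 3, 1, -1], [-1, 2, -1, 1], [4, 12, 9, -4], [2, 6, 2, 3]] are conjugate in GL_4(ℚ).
Two matrices over a field are similar if and only if they have the same invariant factors.

Both A and B have characteristic polynomial (x - 5)^4 and minimal polynomial (x - 5)^2. Computing further, both have invariant factors x - 5, x - 5, (x - 5)^2. Hence A and B are similar.

Yes.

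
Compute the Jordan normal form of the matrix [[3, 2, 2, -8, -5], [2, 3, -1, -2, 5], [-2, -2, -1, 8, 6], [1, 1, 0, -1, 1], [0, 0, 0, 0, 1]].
J = [[1, 1, 0, 0, 0], [0, 1, 1, 0, 0], [0, 0, 1, 0, 0], [0, 0, 0, 1, 1], [0, 0, 0, 0, 1]]

The characteristic polynomial is det(xI - A) = (x - 1)^5, so the eigenvalues are 1 (algebraic multiplicity 5).

For λ = 1: rank(A - I) = 3, rank((A - I)^2) = 1, rank((A - I)^3) = 0. The eigenspace has dimension 5 - 3 = 2, so there are 2 Jordan blocks; the rank sequence gives block sizes [3, 2].

Assembling the blocks gives the Jordan form J above.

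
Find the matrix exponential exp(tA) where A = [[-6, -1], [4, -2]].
A has Jordan form J = [[-4, 1], [0, -4]] with A = PJP^{-1}, so e^{tA} = P e^{tJ} P^{-1}.

For a Jordan block J_k(λ), e^{tJ_k(λ)} = e^{λt} · (I + tN + t^2 N^2/2! + ... + t^{k-1} N^{k-1}/(k-1)!) where N is the nilpotent superdiagonal part.

Assembling the blocks and conjugating back gives the entries of e^{tA} as shown above.

e^{tA} = [[(1 - 2*t)*e^{-4*t}, -t*e^{-4*t}], [4*t*e^{-4*t}, (2*t + 1)*e^{-4*t}]]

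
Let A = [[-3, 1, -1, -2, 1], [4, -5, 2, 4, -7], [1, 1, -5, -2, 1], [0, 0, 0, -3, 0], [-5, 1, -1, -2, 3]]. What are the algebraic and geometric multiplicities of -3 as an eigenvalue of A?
algebraic multiplicity 1, geometric multiplicity 1

The characteristic polynomial is (x - 2)(x + 3)(x + 4)^3, so the factor x + 3 appears with exponent 1: the algebraic multiplicity is 1.

rank(A + 3I) = 4, so the eigenspace has dimension 5 - 4 = 1: the geometric multiplicity is 1.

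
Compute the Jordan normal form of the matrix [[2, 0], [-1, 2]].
The characteristic polynomial is det(xI - A) = (x - 2)^2, so the eigenvalues are 2 (algebraic multiplicity 2).

For λ = 2: rank(A - 2I) = 1, rank((A - 2I)^2) = 0. The eigenspace has dimension 2 - 1 = 1, so there is 1 Jordan block; the rank sequence gives block sizes [2].

Assembling the blocks gives the Jordan form J above.

J = [[2, 1], [0, 2]]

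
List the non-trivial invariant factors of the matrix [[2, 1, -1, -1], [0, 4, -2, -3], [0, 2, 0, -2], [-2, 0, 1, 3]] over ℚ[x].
The Jordan structure of A has elementary divisors (x - 2)^3, (x - 3). Arranging the block sizes at each eigenvalue in decreasing order and taking row products gives the invariant factors.

Invariant factors (smallest first, each dividing the next): (x - 3)(x - 2)^3.

Check: the last factor (x - 3)(x - 2)^3 is the minimal polynomial, and the product (x - 3)(x - 2)^3 is the characteristic polynomial.

(x - 3)(x - 2)^3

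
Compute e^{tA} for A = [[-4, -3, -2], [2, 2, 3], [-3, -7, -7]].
e^{tA} = [[(t^2/2 - t + 1)*e^{-3*t}, t*(t - 3)*e^{-3*t}, t*(t - 4)*e^{-3*t}/2], [t*(4 - t)*e^{-3*t}/2, (-t^2 + 5*t + 1)*e^{-3*t}, t*(6 - t)*e^{-3*t}/2], [t*(t - 6)*e^{-3*t}/2, t*(t - 7)*e^{-3*t}, (t^2 - 8*t + 2)*e^{-3*t}/2]]

A has Jordan form J = [[-3, 1, 0], [0, -3, 1], [0, 0, -3]] with A = PJP^{-1}, so e^{tA} = P e^{tJ} P^{-1}.

For a Jordan block J_k(λ), e^{tJ_k(λ)} = e^{λt} · (I + tN + t^2 N^2/2! + ... + t^{k-1} N^{k-1}/(k-1)!) where N is the nilpotent superdiagonal part.

Assembling the blocks and conjugating back gives the entries of e^{tA} as shown above.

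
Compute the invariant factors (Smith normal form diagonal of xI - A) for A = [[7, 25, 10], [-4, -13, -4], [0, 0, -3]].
x + 3, (x + 3)^2

The Jordan structure of A has elementary divisors (x + 3)^2, (x + 3). Arranging the block sizes at each eigenvalue in decreasing order and taking row products gives the invariant factors.

Invariant factors (smallest first, each dividing the next): x + 3, (x + 3)^2.

Check: the last factor (x + 3)^2 is the minimal polynomial, and the product (x + 3)^3 is the characteristic polynomial.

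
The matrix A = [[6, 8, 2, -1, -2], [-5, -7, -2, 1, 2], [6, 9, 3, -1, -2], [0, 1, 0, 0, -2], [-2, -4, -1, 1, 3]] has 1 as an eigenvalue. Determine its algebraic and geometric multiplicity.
algebraic multiplicity 5, geometric multiplicity 2

The characteristic polynomial is (x - 1)^5, so the factor x - 1 appears with exponent 5: the algebraic multiplicity is 5.

rank(A - I) = 3, so the eigenspace has dimension 5 - 3 = 2: the geometric multiplicity is 2.

Since 2 < 5, A is not diagonalizable.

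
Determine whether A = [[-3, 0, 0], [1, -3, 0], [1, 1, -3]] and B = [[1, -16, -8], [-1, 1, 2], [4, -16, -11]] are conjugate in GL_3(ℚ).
No.

Both have characteristic polynomial (x + 3)^3, but the minimal polynomial of A is (x + 3)^3 while the minimal polynomial of B is (x + 3)^2. The minimal polynomial is a similarity invariant, so A and B are not similar.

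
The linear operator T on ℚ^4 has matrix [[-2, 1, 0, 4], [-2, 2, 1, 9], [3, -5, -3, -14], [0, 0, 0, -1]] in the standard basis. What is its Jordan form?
J = [[-1, 1, 0, 0], [0, -1, 1, 0], [0, 0, -1, 0], [0, 0, 0, -1]]

The characteristic polynomial is det(xI - A) = (x + 1)^4, so the eigenvalues are -1 (algebraic multiplicity 4).

For λ = -1: rank(A + I) = 2, rank((A + I)^2) = 1, rank((A + I)^3) = 0. The eigenspace has dimension 4 - 2 = 2, so there are 2 Jordan blocks; the rank sequence gives block sizes [3, 1].

Assembling the blocks gives the Jordan form J above.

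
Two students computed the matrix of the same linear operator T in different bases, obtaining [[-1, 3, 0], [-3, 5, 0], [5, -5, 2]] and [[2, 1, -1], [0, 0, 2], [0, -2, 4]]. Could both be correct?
Yes.

Two matrices over a field are similar if and only if they have the same invariant factors.

Both A and B have characteristic polynomial (x - 2)^3 and minimal polynomial (x - 2)^2. Computing further, both have invariant factors x - 2, (x - 2)^2. Hence A and B are similar.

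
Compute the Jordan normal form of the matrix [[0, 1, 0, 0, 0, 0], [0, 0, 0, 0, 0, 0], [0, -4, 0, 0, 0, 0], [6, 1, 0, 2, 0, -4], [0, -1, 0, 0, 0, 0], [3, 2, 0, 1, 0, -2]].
The characteristic polynomial is det(xI - A) = x^6, so the eigenvalues are 0 (algebraic multiplicity 6).

For λ = 0: rank(A) = 2, rank(A^2) = 0. The eigenspace has dimension 6 - 2 = 4, so there are 4 Jordan blocks; the rank sequence gives block sizes [2, 2, 1, 1].

Assembling the blocks gives the Jordan form J above.

J = [[0, 1, 0, 0, 0, 0], [0, 0, 0, 0, 0, 0], [0, 0, 0, 1, 0, 0], [0, 0, 0, 0, 0, 0], [0, 0, 0, 0, 0, 0], [0, 0, 0, 0, 0, 0]]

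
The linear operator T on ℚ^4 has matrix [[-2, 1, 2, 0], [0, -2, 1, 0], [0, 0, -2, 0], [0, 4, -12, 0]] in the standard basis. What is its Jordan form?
The characteristic polynomial is det(xI - A) = x(x + 2)^3, so the eigenvalues are -2 (algebraic multiplicity 3), 0 (algebraic multiplicity 1).

For λ = -2: rank(A + 2I) = 3, rank((A + 2I)^2) = 2, rank((A + 2I)^3) = 1. The eigenspace has dimension 4 - 3 = 1, so there is 1 Jordan block; the rank sequence gives block sizes [3].

For λ = 0: algebraic multiplicity 1 gives one 1×1 block.

Assembling the blocks gives the Jordan form J above.

J = [[-2, 1, 0, 0], [0, -2, 1, 0], [0, 0, -2, 0], [0, 0, 0, 0]]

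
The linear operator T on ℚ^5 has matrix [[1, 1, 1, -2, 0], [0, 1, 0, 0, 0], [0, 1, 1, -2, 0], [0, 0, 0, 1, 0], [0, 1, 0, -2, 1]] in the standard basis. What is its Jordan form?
The characteristic polynomial is det(xI - A) = (x - 1)^5, so the eigenvalues are 1 (algebraic multiplicity 5).

For λ = 1: rank(A - I) = 2, rank((A - I)^2) = 1, rank((A - I)^3) = 0. The eigenspace has dimension 5 - 2 = 3, so there are 3 Jordan blocks; the rank sequence gives block sizes [3, 1, 1].

Assembling the blocks gives the Jordan form J above.

J = [[1, 1, 0, 0, 0], [0, 1, 1, 0, 0], [0, 0, 1, 0, 0], [0, 0, 0, 1, 0], [0, 0, 0, 0, 1]]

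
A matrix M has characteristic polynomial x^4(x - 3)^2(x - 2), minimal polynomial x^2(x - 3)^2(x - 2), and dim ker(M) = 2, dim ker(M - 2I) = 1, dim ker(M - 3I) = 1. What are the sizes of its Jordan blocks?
Jordan blocks: (0, 2), (0, 2), (2, 1), (3, 2)

λ = 0: algebraic multiplicity 4 (exponent in χ_M), largest block size 2 (exponent in m_M), 2 blocks (geometric multiplicity). These force block sizes [2, 2].
λ = 2: algebraic multiplicity 1 (exponent in χ_M), largest block size 1 (exponent in m_M), 1 block (geometric multiplicity). This forces block sizes [1].
λ = 3: algebraic multiplicity 2 (exponent in χ_M), largest block size 2 (exponent in m_M), 1 block (geometric multiplicity). This forces block sizes [2].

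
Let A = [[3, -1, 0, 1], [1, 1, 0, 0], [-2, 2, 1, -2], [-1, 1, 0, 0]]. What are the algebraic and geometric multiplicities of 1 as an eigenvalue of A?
The characteristic polynomial is (x - 2)(x - 1)^3, so the factor x - 1 appears with exponent 3: the algebraic multiplicity is 3.

rank(A - I) = 2, so the eigenspace has dimension 4 - 2 = 2: the geometric multiplicity is 2.

Since 2 < 3, A is not diagonalizable.

algebraic multiplicity 3, geometric multiplicity 2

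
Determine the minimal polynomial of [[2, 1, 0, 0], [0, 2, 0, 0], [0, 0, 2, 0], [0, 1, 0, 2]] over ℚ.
m_A(x) = (x - 2)^2

The characteristic polynomial factors as (x - 2)^4. The minimal polynomial is ∏(x - λ)^{k_λ} where k_λ is the size of the largest Jordan block at λ.

For λ = 2: rank(A - 2I) = 1, and the largest Jordan block has size 2 (the smallest k with rank((A - 2I)^k) = rank((A - 2I)^(k+1))).

So m_A(x) = (x - 2)^2.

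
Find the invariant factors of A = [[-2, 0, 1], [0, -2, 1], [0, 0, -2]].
The Jordan structure of A has elementary divisors (x + 2)^2, (x + 2). Arranging the block sizes at each eigenvalue in decreasing order and taking row products gives the invariant factors.

Invariant factors (smallest first, each dividing the next): x + 2, (x + 2)^2.

Check: the last factor (x + 2)^2 is the minimal polynomial, and the product (x + 2)^3 is the characteristic polynomial.

x + 2, (x + 2)^2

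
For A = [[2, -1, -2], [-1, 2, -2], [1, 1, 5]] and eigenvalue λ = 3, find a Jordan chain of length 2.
We seek v_1 ∈ ker((A - 3I)^2) \ ker(A - 3I), then set v_{i+1} = (A - 3I) v_i.

One such chain is v_1 = [[0, 1, 0]]^T, v_2 = [[-1, -1, 1]]^T. Check: (A - 3I) v_2 = [[0, 0, 0]]^T = 0.

v_1 = [[0, 1, 0]]^T, v_2 = [[-1, -1, 1]]^T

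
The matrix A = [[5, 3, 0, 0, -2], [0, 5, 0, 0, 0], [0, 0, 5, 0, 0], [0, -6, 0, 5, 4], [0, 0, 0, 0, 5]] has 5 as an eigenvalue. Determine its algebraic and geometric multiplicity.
algebraic multiplicity 5, geometric multiplicity 4

The characteristic polynomial is (x - 5)^5, so the factor x - 5 appears with exponent 5: the algebraic multiplicity is 5.

rank(A - 5I) = 1, so the eigenspace has dimension 5 - 1 = 4: the geometric multiplicity is 4.

Since 4 < 5, A is not diagonalizable.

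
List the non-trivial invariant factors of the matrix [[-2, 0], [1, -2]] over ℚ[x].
The Jordan structure of A has elementary divisors (x + 2)^2. Arranging the block sizes at each eigenvalue in decreasing order and taking row products gives the invariant factors.

Invariant factors (smallest first, each dividing the next): (x + 2)^2.

Check: the last factor (x + 2)^2 is the minimal polynomial, and the product (x + 2)^2 is the characteristic polynomial.

(x + 2)^2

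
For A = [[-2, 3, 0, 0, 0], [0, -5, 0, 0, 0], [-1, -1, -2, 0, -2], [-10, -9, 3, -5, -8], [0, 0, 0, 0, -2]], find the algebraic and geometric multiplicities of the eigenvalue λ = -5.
The characteristic polynomial is (x + 2)^3(x + 5)^2, so the factor x + 5 appears with exponent 2: the algebraic multiplicity is 2.

rank(A + 5I) = 4, so the eigenspace has dimension 5 - 4 = 1: the geometric multiplicity is 1.

Since 1 < 2, A is not diagonalizable.

algebraic multiplicity 2, geometric multiplicity 1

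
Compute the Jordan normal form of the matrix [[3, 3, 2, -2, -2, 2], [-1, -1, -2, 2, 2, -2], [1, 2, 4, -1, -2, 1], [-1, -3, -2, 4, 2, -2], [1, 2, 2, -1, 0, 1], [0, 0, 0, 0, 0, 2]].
J = [[2, 1, 0, 0, 0, 0], [0, 2, 0, 0, 0, 0], [0, 0, 2, 1, 0, 0], [0, 0, 0, 2, 0, 0], [0, 0, 0, 0, 2, 0], [0, 0, 0, 0, 0, 2]]

The characteristic polynomial is det(xI - A) = (x - 2)^6, so the eigenvalues are 2 (algebraic multiplicity 6).

For λ = 2: rank(A - 2I) = 2, rank((A - 2I)^2) = 0. The eigenspace has dimension 6 - 2 = 4, so there are 4 Jordan blocks; the rank sequence gives block sizes [2, 2, 1, 1].

Assembling the blocks gives the Jordan form J above.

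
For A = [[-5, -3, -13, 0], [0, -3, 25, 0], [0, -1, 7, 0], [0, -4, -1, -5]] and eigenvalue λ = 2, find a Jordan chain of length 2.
v_1 = [[1, -1, 0, 1]]^T, v_2 = [[-4, 5, 1, -3]]^T

We seek v_1 ∈ ker((A - 2I)^2) \ ker(A - 2I), then set v_{i+1} = (A - 2I) v_i.

One such chain is v_1 = [[1, -1, 0, 1]]^T, v_2 = [[-4, 5, 1, -3]]^T. Check: (A - 2I) v_2 = [[0, 0, 0, 0]]^T = 0.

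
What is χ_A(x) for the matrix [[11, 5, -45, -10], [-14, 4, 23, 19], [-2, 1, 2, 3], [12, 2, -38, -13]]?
χ_A(x) = (x - 1)^4

xI - A = [[x - 11, -5, 45, 10], [14, x - 4, -23, -19], [2, -1, x - 2, -3], [-12, -2, 38, x + 13]].

Expanding det(xI - A) along the first row:
det(xI - A) = + (x - 11)·det([[x - 4, -23, -19], [-1, x - 2, -3], [-2, 38, x + 13]]) - (-5)·det([[14, -23, -19], [2, x - 2, -3], [-12, 38, x + 13]]) + (45)·det([[14, x - 4, -19], [2, -1, -3], [-12, -2, x + 13]]) - (10)·det([[14, x - 4, -23], [2, -1, x - 2], [-12, -2, 38]]).

Evaluating gives χ_A(x) = x^4 - 4x^3 + 6x^2 - 4x + 1 = (x - 1)^4.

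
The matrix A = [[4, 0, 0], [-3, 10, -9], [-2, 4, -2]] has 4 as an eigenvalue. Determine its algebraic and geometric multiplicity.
algebraic multiplicity 3, geometric multiplicity 2

The characteristic polynomial is (x - 4)^3, so the factor x - 4 appears with exponent 3: the algebraic multiplicity is 3.

rank(A - 4I) = 1, so the eigenspace has dimension 3 - 1 = 2: the geometric multiplicity is 2.

Since 2 < 3, A is not diagonalizable.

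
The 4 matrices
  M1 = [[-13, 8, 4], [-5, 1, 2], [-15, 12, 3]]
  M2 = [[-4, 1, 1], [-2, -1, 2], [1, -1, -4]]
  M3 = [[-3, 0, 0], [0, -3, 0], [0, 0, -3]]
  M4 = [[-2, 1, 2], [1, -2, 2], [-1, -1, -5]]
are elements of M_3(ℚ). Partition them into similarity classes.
2 classes: {M1, M2, M4}, {M3}

Characteristic polynomials: χ_{M1} = (x + 3)^3, χ_{M2} = (x + 3)^3, χ_{M3} = (x + 3)^3, χ_{M4} = (x + 3)^3.

{M1, M2, M4}: invariant factors x + 3, (x + 3)^2.

{M3}: invariant factors x + 3, x + 3, x + 3.

Matrices are similar if and only if their invariant-factor lists agree; the partition into similarity classes is {M1, M2, M4}, {M3}.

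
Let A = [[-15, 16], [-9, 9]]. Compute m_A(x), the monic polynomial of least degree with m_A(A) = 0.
The characteristic polynomial factors as (x + 3)^2. The minimal polynomial is ∏(x - λ)^{k_λ} where k_λ is the size of the largest Jordan block at λ.

For λ = -3: rank(A + 3I) = 1, and the largest Jordan block has size 2 (the smallest k with rank((A + 3I)^k) = rank((A + 3I)^(k+1))).

So m_A(x) = (x + 3)^2.

m_A(x) = (x + 3)^2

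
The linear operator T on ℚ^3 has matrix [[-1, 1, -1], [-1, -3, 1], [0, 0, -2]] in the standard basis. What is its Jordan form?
J = [[-2, 1, 0], [0, -2, 0], [0, 0, -2]]

The characteristic polynomial is det(xI - A) = (x + 2)^3, so the eigenvalues are -2 (algebraic multiplicity 3).

For λ = -2: rank(A + 2I) = 1, rank((A + 2I)^2) = 0. The eigenspace has dimension 3 - 1 = 2, so there are 2 Jordan blocks; the rank sequence gives block sizes [2, 1].

Assembling the blocks gives the Jordan form J above.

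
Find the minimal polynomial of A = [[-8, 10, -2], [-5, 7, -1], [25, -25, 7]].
m_A(x) = (x - 2)^2

The characteristic polynomial factors as (x - 2)^3. The minimal polynomial is ∏(x - λ)^{k_λ} where k_λ is the size of the largest Jordan block at λ.

For λ = 2: rank(A - 2I) = 1, and the largest Jordan block has size 2 (the smallest k with rank((A - 2I)^k) = rank((A - 2I)^(k+1))).

So m_A(x) = (x - 2)^2.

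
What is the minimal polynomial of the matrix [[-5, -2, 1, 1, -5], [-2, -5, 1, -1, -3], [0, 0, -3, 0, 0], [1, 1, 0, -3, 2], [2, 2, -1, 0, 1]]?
m_A(x) = (x + 3)^3

The characteristic polynomial factors as (x + 3)^5. The minimal polynomial is ∏(x - λ)^{k_λ} where k_λ is the size of the largest Jordan block at λ.

For λ = -3: rank(A + 3I) = 3, and the largest Jordan block has size 3 (the smallest k with rank((A + 3I)^k) = rank((A + 3I)^(k+1))).

So m_A(x) = (x + 3)^3.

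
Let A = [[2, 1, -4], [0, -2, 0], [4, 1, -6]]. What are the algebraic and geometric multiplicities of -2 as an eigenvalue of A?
algebraic multiplicity 3, geometric multiplicity 2

The characteristic polynomial is (x + 2)^3, so the factor x + 2 appears with exponent 3: the algebraic multiplicity is 3.

rank(A + 2I) = 1, so the eigenspace has dimension 3 - 1 = 2: the geometric multiplicity is 2.

Since 2 < 3, A is not diagonalizable.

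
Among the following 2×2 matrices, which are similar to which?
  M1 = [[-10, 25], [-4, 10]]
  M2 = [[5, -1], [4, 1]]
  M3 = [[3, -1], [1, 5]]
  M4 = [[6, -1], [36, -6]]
3 classes: {M1, M4}, {M2}, {M3}

Characteristic polynomials: χ_{M1} = x^2, χ_{M2} = (x - 3)^2, χ_{M3} = (x - 4)^2, χ_{M4} = x^2.

{M1, M4}: invariant factors x^2.

{M2}: invariant factors (x - 3)^2.

{M3}: invariant factors (x - 4)^2.

Matrices are similar if and only if their invariant-factor lists agree; the partition into similarity classes is {M1, M4}, {M2}, {M3}.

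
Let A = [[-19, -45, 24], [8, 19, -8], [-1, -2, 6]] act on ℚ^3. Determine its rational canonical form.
R = [[0, 0, 10], [1, 0, -7], [0, 1, 6]]

The invariant factors of A (the non-unit diagonal entries of the Smith normal form of xI - A over ℚ[x]) are (x - 5)(x^2 - x + 2), each dividing the next. The characteristic polynomial is their product, (x - 5)(x^2 - x + 2).

The rational canonical form is the block-diagonal matrix of companion matrices C(f_i):
R = [[0, 0, 10], [1, 0, -7], [0, 1, 6]].

Note the characteristic polynomial does not split into linear factors over ℚ, so A has no Jordan form over ℚ; the rational canonical form exists over any field.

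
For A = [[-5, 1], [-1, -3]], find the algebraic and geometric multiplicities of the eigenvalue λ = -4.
algebraic multiplicity 2, geometric multiplicity 1

The characteristic polynomial is (x + 4)^2, so the factor x + 4 appears with exponent 2: the algebraic multiplicity is 2.

rank(A + 4I) = 1, so the eigenspace has dimension 2 - 1 = 1: the geometric multiplicity is 1.

Since 1 < 2, A is not diagonalizable.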